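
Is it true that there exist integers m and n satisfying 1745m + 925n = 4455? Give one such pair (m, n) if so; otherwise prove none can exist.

Since gcd(1745, 925) = 5 and 4455 = 5·891, Bézout's identity guarantees a solution.
Dividing through by 5 reduces the equation to 349m + 185n = 891.
Dividing repeatedly: 349 = 1·185 + 164, 185 = 1·164 + 21, 164 = 7·21 + 17, 21 = 1·17 + 4, 17 = 4·4 + 1, 4 = 4·1 + 0.
Working back up the chain: 1 = 17 − 4·4 = 17 − 4·(21 − 1·17) = −4·21 + 5·17 = −4·21 + 5·(164 − 7·21) = 5·164 − 39·21 = 5·164 − 39·(185 − 1·164) = −39·185 + 44·164 = −39·185 + 44·(349 − 1·185) = 44·349 − 83·185. So 349·44 + 185·(-83) = 1.
Multiplying through by 891: m = 44·891 = 39204, n = (-83)·891 = -73953 is a solution.
Subtracting 211·185 from m and adding 211·349 to n gives the tidier solution (169, -314).
Check: 1745·169 + 925·(-314) = 294905 − 290450 = 4455. ✓

m = 169, n = -314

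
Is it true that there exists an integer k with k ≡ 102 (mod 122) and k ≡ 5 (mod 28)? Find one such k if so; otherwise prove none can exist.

Both moduli are multiples of 2 = gcd(122, 28), so any solution would satisfy k ≡ 102 and k ≡ 5 modulo 2 simultaneously.
However 102 ≡ 0 and 5 ≡ 1 (mod 2), and 0 ≠ 1.
So no integer satisfies both congruences.

There is no such integer.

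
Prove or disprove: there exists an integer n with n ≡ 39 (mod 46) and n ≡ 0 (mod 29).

gcd(46, 29) = 1, so the Chinese Remainder Theorem guarantees exactly one residue class mod 1334 satisfying both.
Write n = 39 + 46t and require 39 + 46t ≡ 0 (mod 29), i.e. 46t ≡ 19 (mod 29).
46 ≡ 17 (mod 29), so this reads 17t ≡ 19 (mod 29). Invert 17 mod 29 by the Euclidean algorithm: 29 = 1·17 + 12, 17 = 1·12 + 5, 12 = 2·5 + 2, 5 = 2·2 + 1, 2 = 2·1 + 0; back-substituting, 1 = 5 − 2·2 = 5 − 2·(12 − 2·5) = −2·12 + 5·5 = −2·12 + 5·(17 − 1·12) = 5·17 − 7·12 = 5·17 − 7·(29 − 1·17) = −7·29 + 12·17. Hence 17·12 ≡ 1, so 17⁻¹ ≡ 12 (mod 29).
Therefore t ≡ 12·19 = 228 ≡ 25 (mod 29).
With t = 25: n = 39 + 46·25 = 1189.
Indeed 1189 ≡ 39 (mod 46) and 1189 ≡ 0 (mod 29).

n = 1189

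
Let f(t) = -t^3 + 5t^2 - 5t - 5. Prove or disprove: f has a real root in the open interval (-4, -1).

The endpoint values f(-4) = 159 and f(-1) = 6 are both positive. Claim: f(t) > 0 for every t in (-4, -1).
Shift to the endpoint -1: with t = -1 − u (0 < u < 3), one computes f(-1 − u) = u^3 + 8u^2 + 18u + 6.
All 4 nonzero coefficients of this polynomial in u are positive; hence for u > 0 the value is a sum of positive terms (the constant 6 among them).
So f is strictly positive on (-4, -1); no root exists in the interval.

No.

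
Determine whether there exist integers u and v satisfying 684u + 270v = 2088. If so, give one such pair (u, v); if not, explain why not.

Every value of 684u + 270v is a multiple of gcd(684, 270) = 18; since 18 ∣ 2088, solutions exist.
Dividing through by 18 reduces the equation to 38u + 15v = 116.
Euclidean algorithm: 38 = 2·15 + 8, 15 = 1·8 + 7, 8 = 1·7 + 1, 7 = 7·1 + 0.
Unwinding: 1 = 8 − 1·7 = 8 − (15 − 1·8) = −15 + 2·8 = −15 + 2·(38 − 2·15) = 2·38 − 5·15, i.e. 38·2 + 15·(-5) = 1.
Scaling by 116 gives the particular solution (u, v) = (232, -580).
Shifting by a multiple of (15, −38) keeps it a solution: u = 232 − 15·15 = 7, v = -580 + 15·38 = -10.
Check: 684·7 + 270·(-10) = 4788 − 2700 = 2088. ✓

u = 7, v = -10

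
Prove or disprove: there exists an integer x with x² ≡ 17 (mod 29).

29 is prime, so by Euler's criterion 17 is a square mod 29 iff 17^((29−1)/2) = 17^14 ≡ 1 (mod 29).
Repeated squaring mod 29: 17^2 = 289 ≡ 28; 17^4 ≡ 28² = 784 ≡ 1; 17^8 ≡ 1² = 1 ≡ 1.
Since 14 = 8 + 4 + 2, 17^14 ≡ 1 · 1 · 28; multiplying out mod 29: 1·1 = 1 ≡ 1, then 1·28 = 28 ≡ 28. Thus 17^14 ≡ 28 ≡ −1 (mod 29).
By Euler's criterion 17 is a quadratic non-residue mod 29: no x satisfies x² ≡ 17 (mod 29).

No such integer exists.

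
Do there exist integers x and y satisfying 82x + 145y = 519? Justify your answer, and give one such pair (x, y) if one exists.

Since gcd(82, 145) = 1, every integer is an integer combination of 82 and 145.
Run the Euclidean algorithm on 145 and 82: 145 = 1·82 + 63, 82 = 1·63 + 19, 63 = 3·19 + 6, 19 = 3·6 + 1, 6 = 6·1 + 0.
Back-substituting, 1 = 19 − 3·6 = 19 − 3·(63 − 3·19) = −3·63 + 10·19 = −3·63 + 10·(82 − 1·63) = 10·82 − 13·63 = 10·82 − 13·(145 − 1·82) = −13·145 + 23·82; that is, 82·23 + 145·(-13) = 1.
Multiplying through by 519: x = 23·519 = 11937, y = (-13)·519 = -6747 is a solution.
The general solution is x = 11937 + 145k, y = -6747 − 82k; taking k = -82 gives the smaller pair x = 47, y = -23.
Indeed 82·47 + 145·(-23) = 3854 − 3335 = 519.

x = 47, y = -23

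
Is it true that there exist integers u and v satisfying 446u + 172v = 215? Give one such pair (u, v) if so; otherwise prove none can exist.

Any value of 446u + 172v is a multiple of gcd(446, 172) = 2.
However 215 leaves remainder 1 on division by 2.
Hence no integers u, v satisfy the equation.

There are no such integers.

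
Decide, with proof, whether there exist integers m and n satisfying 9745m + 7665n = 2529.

gcd(9745, 7665) = 5, so every integer of the form 9745m + 7665n is a multiple of 5.
But 2529 = 5·505 + 4, so 5 ∤ 2529.
So the equation is unsolvable over ℤ.

No such integers exist.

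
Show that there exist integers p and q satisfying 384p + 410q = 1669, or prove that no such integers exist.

There are no such integers.

Any value of 384p + 410q is a multiple of gcd(384, 410) = 2.
But 1669 = 2·834 + 1, so 2 ∤ 1669.
So the equation is unsolvable over ℤ.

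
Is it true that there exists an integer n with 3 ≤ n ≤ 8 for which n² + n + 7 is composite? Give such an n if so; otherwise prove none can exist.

n = 6

At n = 6: 6² + 6 + 7 = 49 = 7·7, which is composite.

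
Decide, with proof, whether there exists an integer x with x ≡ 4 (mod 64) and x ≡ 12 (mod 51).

The moduli 64 and 51 are coprime, so by the Chinese Remainder Theorem a unique solution modulo 3264 exists.
Write x = 4 + 64t and require 4 + 64t ≡ 12 (mod 51), i.e. 64t ≡ 8 (mod 51).
64 ≡ 13 (mod 51), so this reads 13t ≡ 8 (mod 51). Note 13·4 = 52 ≡ 1 (mod 51) (as 52 − 1 = 1·51), so 13⁻¹ ≡ 4.
Multiplying by 4: t ≡ 4·8 = 32 (mod 51).
Taking t = 32 gives x = 4 + 64·32 = 2052.
Indeed 2052 ≡ 4 (mod 64) and 2052 ≡ 12 (mod 51).

x = 2052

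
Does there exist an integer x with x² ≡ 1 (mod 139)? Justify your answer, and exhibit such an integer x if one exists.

x = 1

Take x = 1. Then 1² = 1, and since 0 ≤ 1 < 139 this is already reduced: 1² ≡ 1 (mod 139).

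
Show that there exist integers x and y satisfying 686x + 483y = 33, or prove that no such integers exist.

No, no such integers exist.

Any value of 686x + 483y is a multiple of gcd(686, 483) = 7.
But 33 is not a multiple of 7 (it leaves remainder 5).
Therefore 686x + 483y = 33 has no solution in integers.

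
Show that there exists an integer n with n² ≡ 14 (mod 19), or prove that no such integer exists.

Since (19 − n)² ≡ n² (mod 19), it suffices to square n = 0, 1, …, 9: the residues are 0, 1, 4, 9, 16, 6, 17, 11, 7, 5.
So the quadratic residues mod 19 are {0, 1, 4, 5, 6, 7, 9, 11, 16, 17}, and 14 is not among them.
Hence no integer n has n² ≡ 14 (mod 19).

There is no such integer.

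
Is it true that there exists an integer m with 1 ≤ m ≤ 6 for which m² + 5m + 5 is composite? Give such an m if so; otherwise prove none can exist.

m = 5

At m = 5: 5² + 5·5 + 5 = 55 = 5·11, which is composite.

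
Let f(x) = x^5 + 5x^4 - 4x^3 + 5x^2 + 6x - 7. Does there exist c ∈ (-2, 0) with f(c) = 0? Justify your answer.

Yes, such a c exists.

f(-2) = 81 and f(0) = -7, which have opposite signs.
As a polynomial, f is continuous on every closed interval.
By the Intermediate Value Theorem f must vanish at some point of (-2, 0).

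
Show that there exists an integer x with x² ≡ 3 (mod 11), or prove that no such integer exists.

x = 6

x = 6 works: 6² = 36, and 36 − 3 = 33 = 3·11.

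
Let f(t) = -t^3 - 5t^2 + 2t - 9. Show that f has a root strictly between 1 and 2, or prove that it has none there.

f has no root in that interval.

The endpoint values f(1) = -13 and f(2) = -33 are both negative. Claim: f(t) < 0 for every t in (1, 2).
Substitute t = 1 + u, where 0 < u < 1 on the interval. Expanding, f(1 + u) = -u^3 - 8u^2 - 11u - 13.
All 4 nonzero coefficients of this polynomial in u are negative; hence for u > 0 the value is a sum of negative terms (the constant -13 among them).
So f is strictly negative on (1, 2); no root exists in the interval.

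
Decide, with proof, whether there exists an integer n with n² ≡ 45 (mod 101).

n = 67 works: 67² = 4489, and 4489 − 45 = 4444 = 44·101.

n = 67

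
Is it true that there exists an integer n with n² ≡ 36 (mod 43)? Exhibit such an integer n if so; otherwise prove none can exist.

Take n = 6. Then 6² = 36, and since 0 ≤ 36 < 43 this is already reduced: 6² ≡ 36 (mod 43).

n = 6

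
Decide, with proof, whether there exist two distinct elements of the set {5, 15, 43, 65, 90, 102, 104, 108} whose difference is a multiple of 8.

No such pair exists.

Reduce each element modulo 8: 5↦5, 15↦7, 43↦3, 65↦1, 90↦2, 102↦6, 104↦0, 108↦4.
No residue repeats among the 8 elements, so no pair has difference ≡ 0 (mod 8).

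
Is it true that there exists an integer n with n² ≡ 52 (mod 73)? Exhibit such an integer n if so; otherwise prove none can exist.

No, no such integer exists.

Apply Euler's criterion with the prime 73: 52 is a quadratic residue iff 52^36 ≡ 1 (mod 73), and a non-residue iff it is ≡ −1.
Repeated squaring mod 73: 52^2 = 2704 ≡ 3; 52^4 ≡ 3² = 9 ≡ 9; 52^8 ≡ 9² = 81 ≡ 8; 52^16 ≡ 8² = 64 ≡ 64; 52^32 ≡ 64² = 4096 ≡ 8.
Since 36 = 32 + 4, 52^36 ≡ 8 · 9; multiplying out mod 73: 8·9 = 72 ≡ 72. Thus 52^36 ≡ 72 ≡ −1 (mod 73).
By Euler's criterion 52 is a quadratic non-residue mod 73: no n satisfies n² ≡ 52 (mod 73).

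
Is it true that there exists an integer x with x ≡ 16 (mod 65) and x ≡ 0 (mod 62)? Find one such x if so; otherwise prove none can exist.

gcd(65, 62) = 1, so the Chinese Remainder Theorem guarantees exactly one residue class mod 4030 satisfying both.
Write x = 16 + 65t and require 16 + 65t ≡ 0 (mod 62), i.e. 65t ≡ 46 (mod 62).
65 ≡ 3 (mod 62), so this reads 3t ≡ 46 (mod 62). Note 3·21 = 63 ≡ 1 (mod 62) (as 63 − 1 = 1·62), so 3⁻¹ ≡ 21.
Multiplying by 21: t ≡ 21·46 = 966 ≡ 36 (mod 62).
With t = 36: x = 16 + 65·36 = 2356.
Verify: 2356 = 36·65 + 16 and 2356 = 38·62 + 0. ✓

x = 2356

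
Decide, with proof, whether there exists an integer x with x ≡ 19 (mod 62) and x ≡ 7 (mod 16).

gcd(62, 16) = 2. A simultaneous solution exists iff 19 ≡ 7 (mod 2); here 19 mod 2 = 1 = 7 mod 2, so it does.
Step through x = 19, 19 + 62, 19 + 2·62, …: the values 19, 81, 143, 205, 267, 329, 391 reduce mod 16 to 3, 1, 15, 13, 11, 9, 7. The value 391 hits 7.
Verify: 391 = 6·62 + 19 and 391 = 24·16 + 7. ✓

x = 391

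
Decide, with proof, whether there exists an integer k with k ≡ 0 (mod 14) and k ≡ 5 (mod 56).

Reduce both congruences modulo 14, which divides 14 and 56: they say k ≡ 0 (mod 14) and k ≡ 5 (mod 14).
However 0 ≡ 0 and 5 ≡ 5 (mod 14), and 0 ≠ 5.
Hence the system has no solution.

No such integer exists.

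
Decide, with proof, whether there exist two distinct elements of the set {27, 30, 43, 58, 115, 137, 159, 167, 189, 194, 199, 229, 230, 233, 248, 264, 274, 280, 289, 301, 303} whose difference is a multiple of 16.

27 mod 16 = 11 and 43 mod 16 = 11, so 43 − 27 = 16 = 1·16.

The pair (27, 43) works.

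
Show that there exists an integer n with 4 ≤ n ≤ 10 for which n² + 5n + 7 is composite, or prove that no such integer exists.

n = 9

At n = 9: 9² + 5·9 + 7 = 133 = 7·19, which is composite.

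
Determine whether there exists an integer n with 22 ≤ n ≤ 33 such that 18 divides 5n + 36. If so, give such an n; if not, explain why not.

No, no such integer n in that range exists.

At n = 22, 5·22 + 36 = 146 ≡ 2 (mod 18), and each step in n adds 5, giving residues 2, 7, 12, 17, 4, 9, 14, 1, 6, 11, 16, 3 for n = 22, 23, …, 33.
The residue 0 does not occur, so no n in [22, 33] makes 5n + 36 a multiple of 18.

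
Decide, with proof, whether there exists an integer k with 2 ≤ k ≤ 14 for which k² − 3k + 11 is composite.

k = 5

At k = 5: 5² − 3·5 + 11 = 21 = 3·7, which is composite.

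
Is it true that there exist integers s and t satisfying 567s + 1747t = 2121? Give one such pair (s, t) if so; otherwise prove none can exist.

s = 1039, t = -336

Since gcd(567, 1747) = 1, every integer is an integer combination of 567 and 1747.
Dividing repeatedly: 1747 = 3·567 + 46, 567 = 12·46 + 15, 46 = 3·15 + 1, 15 = 15·1 + 0.
Back-substituting, 1 = 46 − 3·15 = 46 − 3·(567 − 12·46) = −3·567 + 37·46 = −3·567 + 37·(1747 − 3·567) = 37·1747 − 114·567; that is, 567·(-114) + 1747·37 = 1.
Multiplying through by 2121: s = (-114)·2121 = -241794, t = 37·2121 = 78477 is a solution.
Shifting by a multiple of (1747, −567) keeps it a solution: s = -241794 + 139·1747 = 1039, t = 78477 − 139·567 = -336.
Indeed 567·1039 + 1747·(-336) = 589113 − 586992 = 2121.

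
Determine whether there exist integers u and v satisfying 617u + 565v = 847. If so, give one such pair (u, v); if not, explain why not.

u = 201, v = -218

617 and 565 are coprime, so 617u + 565v ranges over all of ℤ.
Dividing repeatedly: 617 = 1·565 + 52, 565 = 10·52 + 45, 52 = 1·45 + 7, 45 = 6·7 + 3, 7 = 2·3 + 1, 3 = 3·1 + 0.
Back-substituting, 1 = 7 − 2·3 = 7 − 2·(45 − 6·7) = −2·45 + 13·7 = −2·45 + 13·(52 − 1·45) = 13·52 − 15·45 = 13·52 − 15·(565 − 10·52) = −15·565 + 163·52 = −15·565 + 163·(617 − 1·565) = 163·617 − 178·565; that is, 617·163 + 565·(-178) = 1.
Times 847: 617·138061 + 565·(-150766) = 847, so (138061, -150766) solves it.
The general solution is u = 138061 + 565k, v = -150766 − 617k; taking k = -244 gives the smaller pair u = 201, v = -218.
Check: 617·201 + 565·(-218) = 124017 − 123170 = 847. ✓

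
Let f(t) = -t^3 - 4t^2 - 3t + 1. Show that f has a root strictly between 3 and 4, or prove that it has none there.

The endpoint values f(3) = -71 and f(4) = -139 are both negative. Claim: f(t) < 0 for every t in (3, 4).
Shift to the endpoint 3: with t = 3 + u (0 < u < 1), one computes f(3 + u) = -u^3 - 13u^2 - 54u - 71.
The nonzero coefficients here are all negative, so for u > 0 every term is negative (or zero), and the constant term -71 is strictly negative.
Therefore f(t) < 0 throughout (3, 4), and f has no zero there.

No such root exists.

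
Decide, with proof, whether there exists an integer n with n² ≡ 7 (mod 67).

Apply Euler's criterion with the prime 67: 7 is a quadratic residue iff 7^33 ≡ 1 (mod 67), and a non-residue iff it is ≡ −1.
Squaring successively (mod 67): 7^2 = 49 ≡ 49; 7^4 ≡ 49² = 2401 ≡ 56; 7^8 ≡ 56² = 3136 ≡ 54; 7^16 ≡ 54² = 2916 ≡ 35; 7^32 ≡ 35² = 1225 ≡ 19.
Since 33 = 32 + 1, 7^33 ≡ 19 · 7; multiplying out mod 67: 19·7 = 133 ≡ 66. Thus 7^33 ≡ 66 ≡ −1 (mod 67).
By Euler's criterion 7 is a quadratic non-residue mod 67: no n satisfies n² ≡ 7 (mod 67).

No, no such integer exists.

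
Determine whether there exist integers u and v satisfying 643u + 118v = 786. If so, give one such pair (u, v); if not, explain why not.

Since gcd(643, 118) = 1, every integer is an integer combination of 643 and 118.
Run the Euclidean algorithm on 643 and 118: 643 = 5·118 + 53, 118 = 2·53 + 12, 53 = 4·12 + 5, 12 = 2·5 + 2, 5 = 2·2 + 1, 2 = 2·1 + 0.
Unwinding: 1 = 5 − 2·2 = 5 − 2·(12 − 2·5) = −2·12 + 5·5 = −2·12 + 5·(53 − 4·12) = 5·53 − 22·12 = 5·53 − 22·(118 − 2·53) = −22·118 + 49·53 = −22·118 + 49·(643 − 5·118) = 49·643 − 267·118, i.e. 643·49 + 118·(-267) = 1.
Scaling by 786 gives the particular solution (u, v) = (38514, -209862).
The general solution is u = 38514 + 118k, v = -209862 − 643k; taking k = -326 gives the smaller pair u = 46, v = -244.
Check: 643·46 + 118·(-244) = 29578 − 28792 = 786. ✓

u = 46, v = -244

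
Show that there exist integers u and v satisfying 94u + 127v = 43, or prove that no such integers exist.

94 and 127 are coprime, so 94u + 127v ranges over all of ℤ.
Dividing repeatedly: 127 = 1·94 + 33, 94 = 2·33 + 28, 33 = 1·28 + 5, 28 = 5·5 + 3, 5 = 1·3 + 2, 3 = 1·2 + 1, 2 = 2·1 + 0.
Back-substituting, 1 = 3 − 1·2 = 3 − (5 − 1·3) = −5 + 2·3 = −5 + 2·(28 − 5·5) = 2·28 − 11·5 = 2·28 − 11·(33 − 1·28) = −11·33 + 13·28 = −11·33 + 13·(94 − 2·33) = 13·94 − 37·33 = 13·94 − 37·(127 − 1·94) = −37·127 + 50·94; that is, 94·50 + 127·(-37) = 1.
Multiplying through by 43: u = 50·43 = 2150, v = (-37)·43 = -1591 is a solution.
Shifting by a multiple of (127, −94) keeps it a solution: u = 2150 − 16·127 = 118, v = -1591 + 16·94 = -87.
Check: 94·118 + 127·(-87) = 11092 − 11049 = 43. ✓

u = 118, v = -87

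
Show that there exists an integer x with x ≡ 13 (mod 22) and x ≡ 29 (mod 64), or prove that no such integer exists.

gcd(22, 64) = 2. A simultaneous solution exists iff 13 ≡ 29 (mod 2); here 13 mod 2 = 1 = 29 mod 2, so it does.
Write x = 13 + 22t. Then 22t ≡ 29 − 13 ≡ 16 (mod 64); dividing through by 2 gives 11t ≡ 8 (mod 32).
Invert 11 mod 32 by the Euclidean algorithm: 32 = 2·11 + 10, 11 = 1·10 + 1, 10 = 10·1 + 0; back-substituting, 1 = 11 − 1·10 = 11 − (32 − 2·11) = −32 + 3·11. Hence 11·3 ≡ 1, so 11⁻¹ ≡ 3 (mod 32).
Multiplying by 3: t ≡ 3·8 = 24 (mod 32).
Then x = 13 + 22·24 = 541.
Check: 541 mod 22 = 13, 541 mod 64 = 29. ✓

x = 541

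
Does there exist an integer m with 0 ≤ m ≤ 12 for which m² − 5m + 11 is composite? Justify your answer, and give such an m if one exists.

At m = 11: 11² − 5·11 + 11 = 77 = 7·11, which is composite.

m = 11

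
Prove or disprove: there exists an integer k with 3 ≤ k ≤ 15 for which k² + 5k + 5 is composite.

At k = 10: 10² + 5·10 + 5 = 155 = 5·31, which is composite.

k = 10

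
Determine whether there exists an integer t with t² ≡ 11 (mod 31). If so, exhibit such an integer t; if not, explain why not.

Apply Euler's criterion with the prime 31: 11 is a quadratic residue iff 11^15 ≡ 1 (mod 31), and a non-residue iff it is ≡ −1.
Repeated squaring mod 31: 11^2 = 121 ≡ 28; 11^4 ≡ 28² = 784 ≡ 9; 11^8 ≡ 9² = 81 ≡ 19.
Since 15 = 8 + 4 + 2 + 1, 11^15 ≡ 19 · 9 · 28 · 11; multiplying out mod 31: 19·9 = 171 ≡ 16, then 16·28 = 448 ≡ 14, then 14·11 = 154 ≡ 30. Thus 11^15 ≡ 30 ≡ −1 (mod 31).
The value −1 means 11 is a non-residue modulo 31, so t² ≡ 11 (mod 31) is impossible.

There is no such integer.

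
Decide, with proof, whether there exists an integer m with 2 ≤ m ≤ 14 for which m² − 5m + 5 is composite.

m = 10

At m = 10: 10² − 5·10 + 5 = 55 = 5·11, which is composite.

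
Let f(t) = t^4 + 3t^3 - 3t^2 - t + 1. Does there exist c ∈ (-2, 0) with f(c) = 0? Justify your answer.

Yes, such a c exists.

f(-2) = -17 and f(0) = 1, which have opposite signs.
Since f is a polynomial it is continuous on [-2, 0].
By the Intermediate Value Theorem, f takes the value 0 somewhere in the open interval.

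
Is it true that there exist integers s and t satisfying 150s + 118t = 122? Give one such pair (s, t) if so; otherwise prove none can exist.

Since gcd(150, 118) = 2 and 122 = 2·61, Bézout's identity guarantees a solution.
Dividing through by 2 reduces the equation to 75s + 59t = 61.
Euclidean algorithm: 75 = 1·59 + 16, 59 = 3·16 + 11, 16 = 1·11 + 5, 11 = 2·5 + 1, 5 = 5·1 + 0.
Unwinding: 1 = 11 − 2·5 = 11 − 2·(16 − 1·11) = −2·16 + 3·11 = −2·16 + 3·(59 − 3·16) = 3·59 − 11·16 = 3·59 − 11·(75 − 1·59) = −11·75 + 14·59, i.e. 75·(-11) + 59·14 = 1.
Multiplying through by 61: s = (-11)·61 = -671, t = 14·61 = 854 is a solution.
Shifting by a multiple of (59, −75) keeps it a solution: s = -671 + 12·59 = 37, t = 854 − 12·75 = -46.
Check: 150·37 + 118·(-46) = 5550 − 5428 = 122. ✓

s = 37, t = -46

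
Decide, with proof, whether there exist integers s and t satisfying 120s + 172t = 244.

s = 35, t = -23

Every value of 120s + 172t is a multiple of gcd(120, 172) = 4; since 4 ∣ 244, solutions exist.
Dividing through by 4 reduces the equation to 30s + 43t = 61.
Euclidean algorithm: 43 = 1·30 + 13, 30 = 2·13 + 4, 13 = 3·4 + 1, 4 = 4·1 + 0.
Working back up the chain: 1 = 13 − 3·4 = 13 − 3·(30 − 2·13) = −3·30 + 7·13 = −3·30 + 7·(43 − 1·30) = 7·43 − 10·30. So 30·(-10) + 43·7 = 1.
Times 61: 30·(-610) + 43·427 = 61, so (-610, 427) solves it.
Adding 15·43 to s and subtracting 15·30 from t gives the tidier solution (35, -23).
Indeed 120·35 + 172·(-23) = 4200 − 3956 = 244.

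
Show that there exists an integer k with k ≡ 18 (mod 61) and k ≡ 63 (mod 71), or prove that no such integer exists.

k = 1909

Since 61 and 71 share no common factor, CRT says the pair of congruences has a solution (unique mod 4331).
Any solution of the first congruence is k = 18 + 61t; substituting into the second, 61t ≡ 63 − 18 ≡ 45 (mod 71).
Note 61·7 = 427 ≡ 1 (mod 71) (as 427 − 1 = 6·71), so 61⁻¹ ≡ 7.
Multiplying by 7: t ≡ 7·45 = 315 ≡ 31 (mod 71).
Taking t = 31 gives k = 18 + 61·31 = 1909.
Check: 1909 mod 61 = 18, 1909 mod 71 = 63. ✓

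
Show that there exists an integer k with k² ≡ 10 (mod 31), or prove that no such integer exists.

k = 17

Take k = 17. Then 17² = 289 = 9·31 + 10, so 17² ≡ 10 (mod 31).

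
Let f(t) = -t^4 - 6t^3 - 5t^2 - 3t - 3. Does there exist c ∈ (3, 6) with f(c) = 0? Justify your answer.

f(3) = -300 and f(6) = -2793, both negative, so a sign-change argument is unavailable; we show f keeps this sign on the whole interval.
Shift to the endpoint 3: with t = 3 + u (0 < u < 3), one computes f(3 + u) = -u^4 - 18u^3 - 113u^2 - 303u - 300.
The nonzero coefficients here are all negative, so for u > 0 every term is negative (or zero), and the constant term -300 is strictly negative.
So f is strictly negative on (3, 6); no root exists in the interval.

f has no root in that interval.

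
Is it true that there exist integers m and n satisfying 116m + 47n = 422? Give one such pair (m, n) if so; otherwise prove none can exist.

m = 32, n = -70

Since gcd(116, 47) = 1, every integer is an integer combination of 116 and 47.
Dividing repeatedly: 116 = 2·47 + 22, 47 = 2·22 + 3, 22 = 7·3 + 1, 3 = 3·1 + 0.
Working back up the chain: 1 = 22 − 7·3 = 22 − 7·(47 − 2·22) = −7·47 + 15·22 = −7·47 + 15·(116 − 2·47) = 15·116 − 37·47. So 116·15 + 47·(-37) = 1.
Multiplying through by 422: m = 15·422 = 6330, n = (-37)·422 = -15614 is a solution.
Shifting by a multiple of (47, −116) keeps it a solution: m = 6330 − 134·47 = 32, n = -15614 + 134·116 = -70.
Check: 116·32 + 47·(-70) = 3712 − 3290 = 422. ✓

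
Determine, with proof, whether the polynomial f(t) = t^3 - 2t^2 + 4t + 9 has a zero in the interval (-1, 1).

f(-1) = 2 and f(1) = 12, both positive.
The derivative f'(t) = 3t^2 - 4t + 4 is a quadratic with discriminant (-4)² − 4·3·4 = -32 < 0; it never vanishes, so it is always positive (sign of the leading coefficient).
So f is strictly increasing; between -1 and 1 its values lie between f(-1) = 2 and f(1) = 12, all positive. Therefore f has no root in (-1, 1).

f has no root in that interval.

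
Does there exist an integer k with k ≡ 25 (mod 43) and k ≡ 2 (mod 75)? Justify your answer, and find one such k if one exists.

The moduli 43 and 75 are coprime, so by the Chinese Remainder Theorem a unique solution modulo 3225 exists.
Write k = 25 + 43t and require 25 + 43t ≡ 2 (mod 75), i.e. 43t ≡ 52 (mod 75).
Invert 43 mod 75 by the Euclidean algorithm: 75 = 1·43 + 32, 43 = 1·32 + 11, 32 = 2·11 + 10, 11 = 1·10 + 1, 10 = 10·1 + 0; back-substituting, 1 = 11 − 1·10 = 11 − (32 − 2·11) = −32 + 3·11 = −32 + 3·(43 − 1·32) = 3·43 − 4·32 = 3·43 − 4·(75 − 1·43) = −4·75 + 7·43. Hence 43·7 ≡ 1, so 43⁻¹ ≡ 7 (mod 75).
Therefore t ≡ 7·52 = 364 ≡ 64 (mod 75).
With t = 64: k = 25 + 43·64 = 2777.
Indeed 2777 ≡ 25 (mod 43) and 2777 ≡ 2 (mod 75).

k = 2777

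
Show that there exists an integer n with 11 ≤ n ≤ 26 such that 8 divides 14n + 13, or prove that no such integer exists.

The values of 14n + 13 for n = 11, 12, …, 26 are 167, 181, 195, 209, 223, 237, 251, 265, 279, 293, 307, 321, 335, 349, 363, 377; reduced mod 8 these are 7, 5, 3, 1, 7, 5, 3, 1, 7, 5, 3, 1, 7, 5, 3, 1.
Since 0 is absent from this list, 8 ∤ 14n + 13 for every n with 11 ≤ n ≤ 26.

No such integer n in that range exists.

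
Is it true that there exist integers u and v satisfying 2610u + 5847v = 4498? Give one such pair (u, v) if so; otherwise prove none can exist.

Both 2610 and 5847 are divisible by gcd(2610, 5847) = 3, hence so is any combination 2610u + 5847v.
But 4498 = 3·1499 + 1, so 3 ∤ 4498.
So the equation is unsolvable over ℤ.

No, no such integers exist.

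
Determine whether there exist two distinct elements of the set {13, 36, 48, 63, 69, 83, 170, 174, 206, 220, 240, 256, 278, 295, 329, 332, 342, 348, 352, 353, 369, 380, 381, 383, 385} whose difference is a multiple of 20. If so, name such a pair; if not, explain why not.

Reduce each element mod 20: 13↦13, 36↦16, 48↦8, 63↦3, 69↦9, 83↦3, 170↦10, 174↦14, 206↦6, 220↦0, 240↦0, 256↦16, 278↦18, 295↦15, 329↦9, 332↦12, 342↦2, 348↦8, 352↦12, 353↦13, 369↦9, 380↦0, 381↦1, 383↦3, 385↦5. The residue 13 repeats (at 13 and 353), and 353 − 13 = 340 = 17·20.

The pair (13, 353) works.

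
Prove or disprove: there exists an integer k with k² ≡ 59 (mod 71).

Apply Euler's criterion with the prime 71: 59 is a quadratic residue iff 59^35 ≡ 1 (mod 71), and a non-residue iff it is ≡ −1.
Squaring successively (mod 71): 59^2 = 3481 ≡ 2; 59^4 ≡ 2² = 4 ≡ 4; 59^8 ≡ 4² = 16 ≡ 16; 59^16 ≡ 16² = 256 ≡ 43; 59^32 ≡ 43² = 1849 ≡ 3.
Since 35 = 32 + 2 + 1, 59^35 ≡ 3 · 2 · 59; multiplying out mod 71: 3·2 = 6 ≡ 6, then 6·59 = 354 ≡ 70. Thus 59^35 ≡ 70 ≡ −1 (mod 71).
The value −1 means 59 is a non-residue modulo 71, so k² ≡ 59 (mod 71) is impossible.

No such integer exists.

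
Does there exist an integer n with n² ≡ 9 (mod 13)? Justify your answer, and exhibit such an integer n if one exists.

n = 10

Take n = 10. Then 10² = 100 = 7·13 + 9, so 10² ≡ 9 (mod 13).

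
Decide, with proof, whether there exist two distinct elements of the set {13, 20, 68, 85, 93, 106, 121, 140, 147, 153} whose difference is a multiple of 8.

13 and 85 are such a pair.

13 mod 8 = 5 and 85 mod 8 = 5, so 85 − 13 = 72 = 9·8.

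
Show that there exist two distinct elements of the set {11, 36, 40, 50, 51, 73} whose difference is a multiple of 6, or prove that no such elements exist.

Reduce each element modulo 6: 11↦5, 36↦0, 40↦4, 50↦2, 51↦3, 73↦1.
No residue repeats among the 6 elements, so no pair has difference ≡ 0 (mod 6).

No, no such pair exists.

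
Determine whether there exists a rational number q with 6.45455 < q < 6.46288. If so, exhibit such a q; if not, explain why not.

q = 84/13

Scale by 13: the interval becomes (83.90915, 84.01744), which contains the integer 84.
So q = 84/13 works: it is a ratio of integers, and dividing 13·6.45455 < 84 < 13·6.46288 through by 13 gives 6.45455 < 84/13 < 6.46288.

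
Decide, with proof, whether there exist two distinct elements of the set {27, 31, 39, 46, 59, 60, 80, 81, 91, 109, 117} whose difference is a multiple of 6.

27 mod 6 = 3 and 39 mod 6 = 3, so 39 − 27 = 12 = 2·6.

Yes: 27 and 39.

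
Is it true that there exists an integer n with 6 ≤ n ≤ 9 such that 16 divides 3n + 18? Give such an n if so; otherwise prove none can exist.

For n = 6, 7, 8, 9 the values of 3n + 18 modulo 16 are 4, 7, 10, 13 respectively.
The residue 0 does not occur, so no n in [6, 9] makes 3n + 18 a multiple of 16.

No, no such integer n in that range exists.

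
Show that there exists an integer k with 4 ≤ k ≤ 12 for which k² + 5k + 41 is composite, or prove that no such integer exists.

At k = 7: 7² + 5·7 + 41 = 125 = 5·25, which is composite.

k = 7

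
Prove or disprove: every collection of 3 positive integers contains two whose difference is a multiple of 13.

Take the 3 consecutive integers 17, 18, 19: their residues mod 13 are all distinct because 3 ≤ 13.
No two share a residue, so no pair has difference divisible by 13; the claim fails for this set.

No; for instance {17, 18, 19} is a counterexample.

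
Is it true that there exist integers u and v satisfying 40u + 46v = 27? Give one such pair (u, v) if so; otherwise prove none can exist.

No such integers exist.

Both 40 and 46 are divisible by gcd(40, 46) = 2, hence so is any combination 40u + 46v.
However 27 leaves remainder 1 on division by 2.
Therefore 40u + 46v = 27 has no solution in integers.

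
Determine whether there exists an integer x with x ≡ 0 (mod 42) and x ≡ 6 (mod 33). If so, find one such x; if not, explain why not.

The moduli are not coprime: gcd(42, 33) = 3. Compatibility requires 3 ∣ (6 − 0) = 6, which holds, so solutions exist.
Put x = 0 + 42t, so we need 42t ≡ 6 (mod 33), equivalently (divide by 3) 14t ≡ 2 (mod 11).
14 ≡ 3 (mod 11), so this reads 3t ≡ 2 (mod 11). To invert 3 modulo 11: 11 = 3·3 + 2, 3 = 1·2 + 1, 2 = 2·1 + 0, and unwinding, 1 = 3 − 1·2 = 3 − (11 − 3·3) = −11 + 4·3. Thus 3⁻¹ ≡ 4 (mod 11).
Multiplying by 4: t ≡ 4·2 = 8 (mod 11).
Then x = 0 + 42·8 = 336.
Check: 336 mod 42 = 0, 336 mod 33 = 6. ✓

x = 336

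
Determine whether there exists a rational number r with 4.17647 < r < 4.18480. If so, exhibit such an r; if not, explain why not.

Look for a denominator N such that an integer falls strictly between N·4.17647 and N·4.18480. N = 11 works: 11·4.17647 = 45.94117 < 46 < 46.03280 = 11·4.18480.
Hence 46/11 is a rational number with 4.17647 < 46/11 < 4.18480.

r = 46/11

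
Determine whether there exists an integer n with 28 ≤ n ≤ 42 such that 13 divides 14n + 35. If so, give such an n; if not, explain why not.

Try n = 30: 14·30 + 35 = 455 = 35·13, which is divisible by 13.

n = 30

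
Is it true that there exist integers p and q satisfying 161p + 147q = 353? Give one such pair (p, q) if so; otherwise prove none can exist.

No, no such integers exist.

Any value of 161p + 147q is a multiple of gcd(161, 147) = 7.
But 353 is not a multiple of 7 (it leaves remainder 3).
So the equation is unsolvable over ℤ.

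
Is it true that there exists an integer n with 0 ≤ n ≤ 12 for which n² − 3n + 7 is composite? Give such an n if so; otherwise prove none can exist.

n = 11

At n = 11: 11² − 3·11 + 7 = 95 = 5·19, which is composite.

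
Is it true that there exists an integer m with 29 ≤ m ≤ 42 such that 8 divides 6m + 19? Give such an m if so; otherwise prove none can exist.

At m = 29, 6·29 + 19 = 193 ≡ 1 (mod 8), and each step in m adds 6, giving residues 1, 7, 5, 3, 1, 7, 5, 3, 1, 7, 5, 3, 1, 7 for m = 29, 30, …, 42.
Since 0 is absent from this list, 8 ∤ 6m + 19 for every m with 29 ≤ m ≤ 42.

No such integer m in that range exists.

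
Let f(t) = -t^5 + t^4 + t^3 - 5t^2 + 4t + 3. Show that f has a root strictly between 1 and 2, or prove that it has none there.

Such a root exists.

f(1) = 3 and f(2) = -17, which have opposite signs.
Since f is a polynomial it is continuous on [1, 2].
By the Intermediate Value Theorem, f takes the value 0 somewhere in the open interval.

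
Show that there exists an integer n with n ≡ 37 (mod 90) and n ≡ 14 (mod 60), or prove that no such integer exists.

Both moduli are multiples of 30 = gcd(90, 60), so any solution would satisfy n ≡ 37 and n ≡ 14 modulo 30 simultaneously.
However 37 ≡ 7 and 14 ≡ 14 (mod 30), and 7 ≠ 14.
Hence the system has no solution.

No such integer exists.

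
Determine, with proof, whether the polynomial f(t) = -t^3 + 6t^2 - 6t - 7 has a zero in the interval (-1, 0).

Such a root exists.

f(-1) = 6 and f(0) = -7, which have opposite signs.
Since f is a polynomial it is continuous on [-1, 0].
By the Intermediate Value Theorem f must vanish at some point of (-1, 0).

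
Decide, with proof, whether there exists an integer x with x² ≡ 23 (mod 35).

Since 5 ∣ 35, a solution of x² ≡ 23 (mod 35) would also satisfy x² ≡ 23 ≡ 3 (mod 5).
Squares mod 5 repeat after x = 2 (as (−x)² = x²); for x = 0..2 they are 0, 1, 4.
The set of squares mod 5 is therefore {0, 1, 4}, which does not contain 3.
Therefore x² ≡ 23 (mod 35) has no solution.

No such integer exists.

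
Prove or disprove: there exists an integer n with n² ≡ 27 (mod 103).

There is no such integer.

103 is prime, so by Euler's criterion 27 is a square mod 103 iff 27^((103−1)/2) = 27^51 ≡ 1 (mod 103).
Squaring successively (mod 103): 27^2 = 729 ≡ 8; 27^4 ≡ 8² = 64 ≡ 64; 27^8 ≡ 64² = 4096 ≡ 79; 27^16 ≡ 79² = 6241 ≡ 61; 27^32 ≡ 61² = 3721 ≡ 13.
Since 51 = 32 + 16 + 2 + 1, 27^51 ≡ 13 · 61 · 8 · 27; multiplying out mod 103: 13·61 = 793 ≡ 72, then 72·8 = 576 ≡ 61, then 61·27 = 1647 ≡ 102. Thus 27^51 ≡ 102 ≡ −1 (mod 103).
By Euler's criterion 27 is a quadratic non-residue mod 103: no n satisfies n² ≡ 27 (mod 103).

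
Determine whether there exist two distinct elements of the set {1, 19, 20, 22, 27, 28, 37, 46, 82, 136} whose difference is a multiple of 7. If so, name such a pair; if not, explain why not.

1 and 22 are such a pair.

1 mod 7 = 1 and 22 mod 7 = 1, so 22 − 1 = 21 = 3·7.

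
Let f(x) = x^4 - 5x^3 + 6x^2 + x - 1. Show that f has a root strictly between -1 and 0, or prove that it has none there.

f(-1) = 10 and f(0) = -1, which have opposite signs.
As a polynomial, f is continuous on every closed interval.
By the Intermediate Value Theorem f must vanish at some point of (-1, 0).

Yes, f has a root in the interval.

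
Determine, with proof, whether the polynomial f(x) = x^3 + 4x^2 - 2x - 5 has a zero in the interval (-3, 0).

Such a root exists.

f(-3) = 10 and f(0) = -5, which have opposite signs.
Since f is a polynomial it is continuous on [-3, 0].
By the Intermediate Value Theorem, f takes the value 0 somewhere in the open interval.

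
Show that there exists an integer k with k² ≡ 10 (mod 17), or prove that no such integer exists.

Since (17 − k)² ≡ k² (mod 17), it suffices to square k = 0, 1, …, 8: the residues are 0, 1, 4, 9, 16, 8, 2, 15, 13.
The set of squares mod 17 is therefore {0, 1, 2, 4, 8, 9, 13, 15, 16}, which does not contain 10.
Hence no integer k has k² ≡ 10 (mod 17).

There is no such integer.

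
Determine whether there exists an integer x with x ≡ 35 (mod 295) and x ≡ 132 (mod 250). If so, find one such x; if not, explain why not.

No such integer exists.

gcd(295, 250) = 5. If x ≡ 35 (mod 295) and x ≡ 132 (mod 250), then x ≡ 35 (mod 5) and x ≡ 132 (mod 5).
But 35 mod 5 = 0 while 132 mod 5 = 2, a contradiction.
Hence the system has no solution.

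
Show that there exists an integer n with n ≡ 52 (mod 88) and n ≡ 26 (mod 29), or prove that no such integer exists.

n = 316

The moduli 88 and 29 are coprime, so by the Chinese Remainder Theorem a unique solution modulo 2552 exists.
Write n = 52 + 88t and require 52 + 88t ≡ 26 (mod 29), i.e. 88t ≡ 3 (mod 29).
88 ≡ 1 (mod 29), so this reads 1t ≡ 3 (mod 29). So t ≡ 3 (mod 29).
Taking t = 3 gives n = 52 + 88·3 = 316.
Indeed 316 ≡ 52 (mod 88) and 316 ≡ 26 (mod 29).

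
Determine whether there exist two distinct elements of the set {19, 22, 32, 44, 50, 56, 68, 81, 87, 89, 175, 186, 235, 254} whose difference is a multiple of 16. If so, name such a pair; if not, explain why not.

Residues mod 16: 19↦3, 22↦6, 32↦0, 44↦12, 50↦2, 56↦8, 68↦4, 81↦1, 87↦7, 89↦9, 175↦15, 186↦10, 235↦11, 254↦14.
No residue repeats among the 14 elements, so no pair has difference ≡ 0 (mod 16).

There is no such pair.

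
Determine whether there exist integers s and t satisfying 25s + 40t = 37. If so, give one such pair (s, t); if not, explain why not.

gcd(25, 40) = 5, so every integer of the form 25s + 40t is a multiple of 5.
But 37 = 5·7 + 2, so 5 ∤ 37.
Hence no integers s, t satisfy the equation.

No such integers exist.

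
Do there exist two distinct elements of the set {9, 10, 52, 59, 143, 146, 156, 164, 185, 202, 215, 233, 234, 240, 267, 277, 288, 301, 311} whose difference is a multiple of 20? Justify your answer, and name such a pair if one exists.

Reduce each element modulo 20: 9↦9, 10↦10, 52↦12, 59↦19, 143↦3, 146↦6, 156↦16, 164↦4, 185↦5, 202↦2, 215↦15, 233↦13, 234↦14, 240↦0, 267↦7, 277↦17, 288↦8, 301↦1, 311↦11.
All 19 residues are distinct, so no two elements differ by a multiple of 20.

There is no such pair.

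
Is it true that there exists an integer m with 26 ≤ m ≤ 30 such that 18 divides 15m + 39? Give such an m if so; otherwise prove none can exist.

No, no such integer m in that range exists.

For m = 26, 27, …, 30 the values of 15m + 39 modulo 18 are 15, 12, 9, 6, 3 respectively.
The residue 0 does not occur, so no m in [26, 30] makes 15m + 39 a multiple of 18.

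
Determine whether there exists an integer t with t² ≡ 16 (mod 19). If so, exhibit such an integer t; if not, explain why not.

t = 15

t = 15 works: 15² = 225, and 225 − 16 = 209 = 11·19.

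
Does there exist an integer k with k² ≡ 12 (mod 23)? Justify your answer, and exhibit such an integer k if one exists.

k = 9

Take k = 9. Then 9² = 81 = 3·23 + 12, so 9² ≡ 12 (mod 23).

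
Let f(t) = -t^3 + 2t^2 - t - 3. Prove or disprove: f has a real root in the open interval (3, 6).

The endpoint values f(3) = -15 and f(6) = -153 are both negative. Claim: f(t) < 0 for every t in (3, 6).
Substitute t = 3 + u, where 0 < u < 3 on the interval. Expanding, f(3 + u) = -u^3 - 7u^2 - 16u - 15.
All 4 nonzero coefficients of this polynomial in u are negative; hence for u > 0 the value is a sum of negative terms (the constant -15 among them).
Therefore f(t) < 0 throughout (3, 6), and f has no zero there.

f has no root in that interval.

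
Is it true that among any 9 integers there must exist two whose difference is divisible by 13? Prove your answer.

Take the 9 consecutive integers 6, 7, …, 14: their residues mod 13 are all distinct because 9 ≤ 13.
The differences between them range over 1, …, 8, none of which is divisible by 13.

No, the set {6, 7, 8, 9, 10, 11, 12, 13, 14} is a counterexample.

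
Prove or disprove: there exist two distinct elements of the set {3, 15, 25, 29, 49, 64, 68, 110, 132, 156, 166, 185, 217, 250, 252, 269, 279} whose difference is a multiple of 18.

Two integers differ by a multiple of 18 exactly when they have the same residue mod 18. The residues are 3↦3, 15↦15, 25↦7, 29↦11, 49↦13, 64↦10, 68↦14, 110↦2, 132↦6, 156↦12, 166↦4, 185↦5, 217↦1, 250↦16, 252↦0, 269↦17, 279↦9.
No residue repeats among the 17 elements, so no pair has difference ≡ 0 (mod 18).

No such pair exists.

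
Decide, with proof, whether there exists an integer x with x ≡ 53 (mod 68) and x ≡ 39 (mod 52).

gcd(68, 52) = 4. If x ≡ 53 (mod 68) and x ≡ 39 (mod 52), then x ≡ 53 (mod 4) and x ≡ 39 (mod 4).
But 53 mod 4 = 1 while 39 mod 4 = 3, a contradiction.
Hence the system has no solution.

No such integer exists.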